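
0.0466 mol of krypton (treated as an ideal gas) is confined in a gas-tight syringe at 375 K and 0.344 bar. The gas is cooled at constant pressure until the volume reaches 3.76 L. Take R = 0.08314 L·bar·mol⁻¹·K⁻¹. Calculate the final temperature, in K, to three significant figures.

T₂ ≈ 334 K

From PV = nRT: V₁ = nRT₁/P₁ = 4.223 L.
P constant ⇒ V ∝ T: P₂ = P₁; T₂ = T₁·(V₂/V₁) = 333.8 K.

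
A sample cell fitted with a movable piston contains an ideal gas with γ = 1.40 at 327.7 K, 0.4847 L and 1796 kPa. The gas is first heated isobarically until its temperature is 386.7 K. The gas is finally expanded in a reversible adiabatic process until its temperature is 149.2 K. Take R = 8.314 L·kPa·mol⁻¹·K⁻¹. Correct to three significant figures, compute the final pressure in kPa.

P₃ ≈ 64.1 kPa

P constant ⇒ V ∝ T: P₂ = P₁; V₂ = V₁·(T₂/T₁) = 0.5720 L.
Reversible adiabatic, γ = 1.40: P₃ = P₂·(T₃/T₂)^(γ/(γ−1)) = 64.07 kPa; V₃ = V₂·(T₂/T₃)^(1/(γ−1)) = 6.186 L.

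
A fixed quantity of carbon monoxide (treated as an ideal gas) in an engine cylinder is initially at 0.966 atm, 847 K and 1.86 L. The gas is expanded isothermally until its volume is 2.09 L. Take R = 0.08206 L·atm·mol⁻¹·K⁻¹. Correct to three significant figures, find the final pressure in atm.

T constant ⇒ Boyle's law P V = const: T₂ = T₁; P₂ = P₁·(V₁/V₂) = 0.8597 atm.

P₂ ≈ 0.860 atm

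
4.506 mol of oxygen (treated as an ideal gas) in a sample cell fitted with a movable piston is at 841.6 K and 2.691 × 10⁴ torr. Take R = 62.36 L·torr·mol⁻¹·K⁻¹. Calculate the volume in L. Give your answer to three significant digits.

PV = nRT ⇒ V = nRT/P = (4.506 × 62.36 × 841.6) / 2.691e+04

V ≈ 8.79 L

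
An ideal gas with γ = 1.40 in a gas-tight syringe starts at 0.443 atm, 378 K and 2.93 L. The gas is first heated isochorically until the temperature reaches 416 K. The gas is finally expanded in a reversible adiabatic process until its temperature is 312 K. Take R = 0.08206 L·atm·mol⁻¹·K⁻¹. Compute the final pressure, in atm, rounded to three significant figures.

P₃ ≈ 0.178 atm

V constant ⇒ P ∝ T: V₂ = V₁; P₂ = P₁·(T₂/T₁) = 0.4875 atm.
Reversible adiabatic, γ = 1.40: P₃ = P₂·(T₃/T₂)^(γ/(γ−1)) = 0.1781 atm; V₃ = V₂·(T₂/T₃)^(1/(γ−1)) = 6.015 L.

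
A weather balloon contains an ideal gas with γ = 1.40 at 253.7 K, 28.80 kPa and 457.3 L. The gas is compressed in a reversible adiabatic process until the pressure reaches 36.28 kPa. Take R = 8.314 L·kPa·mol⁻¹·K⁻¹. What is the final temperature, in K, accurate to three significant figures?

Reversible adiabatic, γ = 1.40: T₂ = T₁·(P₂/P₁)^((γ−1)/γ) = 271.0 K; V₂ = V₁·(P₁/P₂)^(1/γ) = 387.8 L.

T₂ ≈ 271 K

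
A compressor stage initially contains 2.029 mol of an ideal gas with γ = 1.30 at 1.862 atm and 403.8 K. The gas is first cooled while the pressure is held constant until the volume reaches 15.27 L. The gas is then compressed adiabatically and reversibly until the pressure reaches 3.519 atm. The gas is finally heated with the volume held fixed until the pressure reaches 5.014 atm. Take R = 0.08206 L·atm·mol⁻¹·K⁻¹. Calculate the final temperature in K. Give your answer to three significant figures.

From PV = nRT: V₁ = nRT₁/P₁ = 36.11 L.
Isobaric, so V/T is constant: P₂ = P₁; T₂ = T₁·(V₂/V₁) = 170.8 K.
Reversible adiabatic, γ = 1.30: T₃ = T₂·(P₃/P₂)^((γ−1)/γ) = 197.8 K; V₃ = V₂·(P₂/P₃)^(1/γ) = 9.358 L.
Isochoric, so P/T is constant: V₄ = V₃; T₄ = T₃·(P₄/P₃) = 281.8 K.

T₄ ≈ 282 K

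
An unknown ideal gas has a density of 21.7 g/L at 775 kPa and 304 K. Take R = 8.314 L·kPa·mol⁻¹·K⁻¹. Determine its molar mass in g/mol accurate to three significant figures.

ρ = PM/(RT) ⇒ M = ρRT/P = (21.7 × 8.314 × 304.0) / 775

M ≈ 70.8 g/mol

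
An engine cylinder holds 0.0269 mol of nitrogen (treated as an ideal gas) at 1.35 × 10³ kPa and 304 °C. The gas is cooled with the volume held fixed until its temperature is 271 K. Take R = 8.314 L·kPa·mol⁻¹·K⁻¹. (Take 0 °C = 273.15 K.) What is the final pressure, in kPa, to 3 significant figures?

P₂ ≈ 634 kPa

Convert: T₁ = 577.1 K.
From PV = nRT: V₁ = nRT₁/P₁ = 0.09561 L.
Isochoric, so P/T is constant: V₂ = V₁; P₂ = P₁·(T₂/T₁) = 633.9 kPa.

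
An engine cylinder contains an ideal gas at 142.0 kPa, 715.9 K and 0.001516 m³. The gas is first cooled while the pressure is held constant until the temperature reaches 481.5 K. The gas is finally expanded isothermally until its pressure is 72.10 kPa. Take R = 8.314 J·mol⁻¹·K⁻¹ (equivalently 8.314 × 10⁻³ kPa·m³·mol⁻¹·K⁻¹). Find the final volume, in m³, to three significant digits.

V₃ ≈ 0.00201 m³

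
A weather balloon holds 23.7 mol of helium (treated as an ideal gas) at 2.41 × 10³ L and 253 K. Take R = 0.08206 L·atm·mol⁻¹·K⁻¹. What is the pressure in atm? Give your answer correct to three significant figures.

PV = nRT ⇒ P = nRT/V = (23.7 × 0.08206 × 253) / 2.41e+03

P ≈ 0.204 atm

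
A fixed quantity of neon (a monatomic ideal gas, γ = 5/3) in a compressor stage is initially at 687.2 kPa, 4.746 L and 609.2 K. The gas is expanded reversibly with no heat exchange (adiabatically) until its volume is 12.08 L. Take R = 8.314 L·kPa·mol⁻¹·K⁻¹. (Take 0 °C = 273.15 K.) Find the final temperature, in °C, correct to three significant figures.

Reversible adiabatic, γ = 5/3: T₂ = T₁·(V₁/V₂)^(γ−1) = 326.8 K; P₂ = P₁·(V₁/V₂)^γ = 144.8 kPa.

T₂ ≈ 53.6 °C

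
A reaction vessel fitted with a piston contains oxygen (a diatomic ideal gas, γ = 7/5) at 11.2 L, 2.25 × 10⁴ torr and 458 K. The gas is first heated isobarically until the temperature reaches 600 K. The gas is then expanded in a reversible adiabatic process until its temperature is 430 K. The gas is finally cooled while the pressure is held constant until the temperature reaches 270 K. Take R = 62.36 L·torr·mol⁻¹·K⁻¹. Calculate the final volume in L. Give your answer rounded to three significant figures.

V₄ ≈ 21.2 L

P constant ⇒ V ∝ T: P₂ = P₁; V₂ = V₁·(T₂/T₁) = 14.67 L.
Reversible adiabatic, γ = 7/5: P₃ = P₂·(T₃/T₂)^(γ/(γ−1)) = 7011 torr; V₃ = V₂·(T₂/T₃)^(1/(γ−1)) = 33.75 L.
P constant ⇒ V ∝ T: P₄ = P₃; V₄ = V₃·(T₄/T₃) = 21.19 L.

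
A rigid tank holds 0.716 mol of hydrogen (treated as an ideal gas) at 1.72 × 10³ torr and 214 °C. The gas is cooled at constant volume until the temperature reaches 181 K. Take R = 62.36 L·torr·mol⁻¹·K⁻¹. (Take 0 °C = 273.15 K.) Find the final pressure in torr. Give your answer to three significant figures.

Convert: T₁ = 487.1 K.
From PV = nRT: V₁ = nRT₁/P₁ = 12.65 L.
Isochoric, so P/T is constant: V₂ = V₁; P₂ = P₁·(T₂/T₁) = 639.1 torr.

P₂ ≈ 639 torr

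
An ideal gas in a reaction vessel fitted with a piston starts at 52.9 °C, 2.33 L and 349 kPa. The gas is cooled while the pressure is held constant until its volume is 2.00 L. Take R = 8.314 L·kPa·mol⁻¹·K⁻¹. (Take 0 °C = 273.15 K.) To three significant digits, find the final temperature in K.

Convert: T₁ = 326.0 K.
P constant ⇒ V ∝ T: P₂ = P₁; T₂ = T₁·(V₂/V₁) = 279.9 K.

T₂ ≈ 280 K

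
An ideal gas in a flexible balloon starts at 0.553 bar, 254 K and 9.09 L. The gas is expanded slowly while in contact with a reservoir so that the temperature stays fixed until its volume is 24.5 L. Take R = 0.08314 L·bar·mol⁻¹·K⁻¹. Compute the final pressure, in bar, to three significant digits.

T constant ⇒ Boyle's law P V = const: T₂ = T₁; P₂ = P₁·(V₁/V₂) = 0.2052 bar.

P₂ ≈ 0.205 bar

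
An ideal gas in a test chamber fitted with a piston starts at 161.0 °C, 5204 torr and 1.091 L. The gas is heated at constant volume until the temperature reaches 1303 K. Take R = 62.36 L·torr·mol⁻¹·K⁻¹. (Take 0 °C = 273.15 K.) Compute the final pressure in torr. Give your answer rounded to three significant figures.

P₂ ≈ 1.56e+04 torr

Convert: T₁ = 434.1 K.
Isochoric, so P/T is constant: V₂ = V₁; P₂ = P₁·(T₂/T₁) = 1.562e+04 torr.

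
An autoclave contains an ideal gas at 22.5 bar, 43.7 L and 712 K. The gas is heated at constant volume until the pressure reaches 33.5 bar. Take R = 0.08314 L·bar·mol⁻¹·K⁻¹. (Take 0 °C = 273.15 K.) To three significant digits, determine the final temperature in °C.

V constant ⇒ P ∝ T: V₂ = V₁; T₂ = T₁·(P₂/P₁) = 1060 K.

T₂ ≈ 787 °C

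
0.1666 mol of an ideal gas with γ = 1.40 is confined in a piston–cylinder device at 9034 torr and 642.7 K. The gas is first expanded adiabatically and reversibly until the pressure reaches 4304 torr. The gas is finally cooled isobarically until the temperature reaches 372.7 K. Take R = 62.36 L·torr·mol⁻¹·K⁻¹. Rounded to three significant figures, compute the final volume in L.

From PV = nRT: V₁ = nRT₁/P₁ = 0.7391 L.
Reversible adiabatic, γ = 1.40: T₂ = T₁·(P₂/P₁)^((γ−1)/γ) = 520.0 K; V₂ = V₁·(P₁/P₂)^(1/γ) = 1.255 L.
P constant ⇒ V ∝ T: P₃ = P₂; V₃ = V₂·(T₃/T₂) = 0.8996 L.

V₃ ≈ 0.900 L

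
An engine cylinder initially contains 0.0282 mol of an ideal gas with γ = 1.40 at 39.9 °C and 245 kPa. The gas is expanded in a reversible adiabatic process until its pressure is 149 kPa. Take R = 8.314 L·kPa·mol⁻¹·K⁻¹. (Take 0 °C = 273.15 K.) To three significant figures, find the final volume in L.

Convert: T₁ = 313.0 K.
From PV = nRT: V₁ = nRT₁/P₁ = 0.2996 L.
Reversible adiabatic, γ = 1.40: T₂ = T₁·(P₂/P₁)^((γ−1)/γ) = 271.6 K; V₂ = V₁·(P₁/P₂)^(1/γ) = 0.4273 L.

V₂ ≈ 0.427 L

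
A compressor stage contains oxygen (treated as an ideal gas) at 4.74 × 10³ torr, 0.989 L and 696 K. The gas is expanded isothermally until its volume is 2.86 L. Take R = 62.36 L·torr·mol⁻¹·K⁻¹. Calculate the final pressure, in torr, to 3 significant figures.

P₂ ≈ 1.64e+03 torr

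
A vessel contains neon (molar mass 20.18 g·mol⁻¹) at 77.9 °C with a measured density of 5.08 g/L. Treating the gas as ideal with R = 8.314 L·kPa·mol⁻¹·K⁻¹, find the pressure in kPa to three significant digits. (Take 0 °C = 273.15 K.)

P ≈ 735 kPa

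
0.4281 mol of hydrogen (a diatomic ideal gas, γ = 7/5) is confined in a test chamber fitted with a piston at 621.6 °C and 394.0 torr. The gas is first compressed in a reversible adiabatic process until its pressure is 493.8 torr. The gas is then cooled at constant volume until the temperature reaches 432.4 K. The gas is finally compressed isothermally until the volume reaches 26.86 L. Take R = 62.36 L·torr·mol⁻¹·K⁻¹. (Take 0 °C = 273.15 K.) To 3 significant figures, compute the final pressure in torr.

P₄ ≈ 430 torr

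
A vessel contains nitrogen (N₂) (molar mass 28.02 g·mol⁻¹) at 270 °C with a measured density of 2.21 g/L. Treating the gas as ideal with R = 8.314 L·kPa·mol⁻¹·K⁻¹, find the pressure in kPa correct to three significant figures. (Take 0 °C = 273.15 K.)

ρ = PM/(RT) ⇒ P = ρRT/M = (2.21 × 8.314 × 543.1) / 28.02

P ≈ 356 kPa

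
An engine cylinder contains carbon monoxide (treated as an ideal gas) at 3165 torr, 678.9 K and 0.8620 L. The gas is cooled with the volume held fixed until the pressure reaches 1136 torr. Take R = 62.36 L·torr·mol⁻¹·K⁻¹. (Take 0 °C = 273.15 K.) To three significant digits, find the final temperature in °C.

T₂ ≈ -29.5 °C

V constant ⇒ P ∝ T: V₂ = V₁; T₂ = T₁·(P₂/P₁) = 243.7 K.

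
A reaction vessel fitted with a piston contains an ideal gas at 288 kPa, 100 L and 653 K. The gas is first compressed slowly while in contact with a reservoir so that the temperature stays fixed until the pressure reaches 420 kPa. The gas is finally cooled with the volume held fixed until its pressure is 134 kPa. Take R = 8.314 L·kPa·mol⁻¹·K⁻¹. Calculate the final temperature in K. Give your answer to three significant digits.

T₃ ≈ 208 K

T constant ⇒ Boyle's law P V = const: T₂ = T₁; V₂ = V₁·(P₁/P₂) = 68.57 L.
V constant ⇒ P ∝ T: V₃ = V₂; T₃ = T₂·(P₃/P₂) = 208.3 K.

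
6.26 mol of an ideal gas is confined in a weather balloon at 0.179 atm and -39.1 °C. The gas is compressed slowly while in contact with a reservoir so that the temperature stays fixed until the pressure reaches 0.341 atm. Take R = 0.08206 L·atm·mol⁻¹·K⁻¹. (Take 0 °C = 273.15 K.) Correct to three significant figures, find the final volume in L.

Convert: T₁ = 234.0 K.
From PV = nRT: V₁ = nRT₁/P₁ = 671.7 L.
T constant ⇒ Boyle's law P V = const: T₂ = T₁; V₂ = V₁·(P₁/P₂) = 352.6 L.

V₂ ≈ 353 L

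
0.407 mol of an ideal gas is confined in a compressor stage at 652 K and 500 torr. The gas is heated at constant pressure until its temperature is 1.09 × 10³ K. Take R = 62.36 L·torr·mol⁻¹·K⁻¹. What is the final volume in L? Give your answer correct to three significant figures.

V₂ ≈ 55.3 L

From PV = nRT: V₁ = nRT₁/P₁ = 33.10 L.
Isobaric, so V/T is constant: P₂ = P₁; V₂ = V₁·(T₂/T₁) = 55.33 L.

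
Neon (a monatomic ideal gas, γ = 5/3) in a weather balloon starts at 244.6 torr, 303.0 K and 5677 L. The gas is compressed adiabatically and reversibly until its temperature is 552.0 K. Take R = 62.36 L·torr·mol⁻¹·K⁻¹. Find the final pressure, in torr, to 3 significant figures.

Adiabatic (γ = 5/3), T V^(γ−1) and P V^γ constant: P₂ = P₁·(T₂/T₁)^(γ/(γ−1)) = 1096 torr; V₂ = V₁·(T₁/T₂)^(1/(γ−1)) = 2309 L.

P₂ ≈ 1.10e+03 torr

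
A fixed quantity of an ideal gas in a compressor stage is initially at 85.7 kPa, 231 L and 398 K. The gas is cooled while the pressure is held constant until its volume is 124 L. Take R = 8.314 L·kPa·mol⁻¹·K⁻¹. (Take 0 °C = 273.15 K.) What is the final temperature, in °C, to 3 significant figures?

P constant ⇒ V ∝ T: P₂ = P₁; T₂ = T₁·(V₂/V₁) = 213.6 K.

T₂ ≈ -59.5 °C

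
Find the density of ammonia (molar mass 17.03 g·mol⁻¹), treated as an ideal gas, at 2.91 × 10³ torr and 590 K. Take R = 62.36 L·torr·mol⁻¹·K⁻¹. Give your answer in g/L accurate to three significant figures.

ρ ≈ 1.35 g/L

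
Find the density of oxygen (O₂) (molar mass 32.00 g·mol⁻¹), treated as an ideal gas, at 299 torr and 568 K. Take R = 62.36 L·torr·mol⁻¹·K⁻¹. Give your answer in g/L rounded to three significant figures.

ρ ≈ 0.270 g/L

ρ = PM/(RT) = (299 × 32.00) / (62.36 × 568.0)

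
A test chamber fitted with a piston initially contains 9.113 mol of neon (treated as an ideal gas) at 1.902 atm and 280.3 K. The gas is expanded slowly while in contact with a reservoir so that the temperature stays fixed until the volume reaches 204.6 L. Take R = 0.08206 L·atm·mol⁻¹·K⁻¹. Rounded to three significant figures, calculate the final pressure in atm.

P₂ ≈ 1.02 atm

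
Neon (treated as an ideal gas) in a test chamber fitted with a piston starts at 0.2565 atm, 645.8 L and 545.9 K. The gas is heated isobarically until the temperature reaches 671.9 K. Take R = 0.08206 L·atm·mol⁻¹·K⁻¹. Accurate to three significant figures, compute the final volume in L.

V₂ ≈ 795 L

Isobaric, so V/T is constant: P₂ = P₁; V₂ = V₁·(T₂/T₁) = 794.9 L.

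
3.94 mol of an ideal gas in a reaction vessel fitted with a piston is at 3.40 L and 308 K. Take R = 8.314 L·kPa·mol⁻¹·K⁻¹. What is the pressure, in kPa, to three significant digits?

P ≈ 2.97e+03 kPa

PV = nRT ⇒ P = nRT/V = (3.94 × 8.314 × 308) / 3.40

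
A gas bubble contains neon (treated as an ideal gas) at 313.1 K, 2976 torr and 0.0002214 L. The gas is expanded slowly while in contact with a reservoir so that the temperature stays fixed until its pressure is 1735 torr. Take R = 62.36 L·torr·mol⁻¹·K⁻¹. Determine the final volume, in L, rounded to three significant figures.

V₂ ≈ 0.000380 L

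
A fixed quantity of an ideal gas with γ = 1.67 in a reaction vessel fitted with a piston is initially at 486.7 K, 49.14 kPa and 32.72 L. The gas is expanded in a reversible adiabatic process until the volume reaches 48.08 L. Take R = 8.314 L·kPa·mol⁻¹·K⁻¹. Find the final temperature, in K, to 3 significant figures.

Reversible adiabatic, γ = 1.67: T₂ = T₁·(V₁/V₂)^(γ−1) = 376.1 K; P₂ = P₁·(V₁/V₂)^γ = 25.84 kPa.

T₂ ≈ 376 K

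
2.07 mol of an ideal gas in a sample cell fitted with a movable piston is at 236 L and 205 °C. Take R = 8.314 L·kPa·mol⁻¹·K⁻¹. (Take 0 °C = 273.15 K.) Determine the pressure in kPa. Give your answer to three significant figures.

P ≈ 34.9 kPa

Convert: T = 478.15 K.
PV = nRT ⇒ P = nRT/V = (2.07 × 8.314 × 478.15) / 236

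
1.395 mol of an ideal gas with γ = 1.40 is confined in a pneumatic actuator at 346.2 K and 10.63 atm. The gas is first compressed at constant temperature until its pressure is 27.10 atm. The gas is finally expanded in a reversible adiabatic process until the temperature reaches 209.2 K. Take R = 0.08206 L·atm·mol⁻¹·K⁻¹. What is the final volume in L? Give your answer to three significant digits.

V₃ ≈ 5.15 L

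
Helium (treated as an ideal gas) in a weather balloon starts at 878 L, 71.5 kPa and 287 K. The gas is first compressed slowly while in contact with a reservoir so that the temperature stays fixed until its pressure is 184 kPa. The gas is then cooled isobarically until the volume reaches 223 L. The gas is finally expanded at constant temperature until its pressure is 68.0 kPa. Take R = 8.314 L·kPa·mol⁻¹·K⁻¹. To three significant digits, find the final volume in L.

Isothermal, so P V is constant: T₂ = T₁; V₂ = V₁·(P₁/P₂) = 341.2 L.
P constant ⇒ V ∝ T: P₃ = P₂; T₃ = T₂·(V₃/V₂) = 187.6 K.
Isothermal, so P V is constant: T₄ = T₃; V₄ = V₃·(P₃/P₄) = 603.4 L.

V₄ ≈ 603 L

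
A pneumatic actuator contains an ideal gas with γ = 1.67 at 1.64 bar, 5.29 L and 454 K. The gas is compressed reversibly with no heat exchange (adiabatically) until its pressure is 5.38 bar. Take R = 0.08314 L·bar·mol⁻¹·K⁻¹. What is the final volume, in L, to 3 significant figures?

Reversible adiabatic, γ = 1.67: T₂ = T₁·(P₂/P₁)^((γ−1)/γ) = 731.2 K; V₂ = V₁·(P₁/P₂)^(1/γ) = 2.597 L.

V₂ ≈ 2.60 L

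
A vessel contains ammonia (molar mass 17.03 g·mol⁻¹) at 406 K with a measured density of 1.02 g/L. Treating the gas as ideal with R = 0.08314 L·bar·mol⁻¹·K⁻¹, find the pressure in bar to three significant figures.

P ≈ 2.02 bar

ρ = PM/(RT) ⇒ P = ρRT/M = (1.02 × 0.08314 × 406.0) / 17.03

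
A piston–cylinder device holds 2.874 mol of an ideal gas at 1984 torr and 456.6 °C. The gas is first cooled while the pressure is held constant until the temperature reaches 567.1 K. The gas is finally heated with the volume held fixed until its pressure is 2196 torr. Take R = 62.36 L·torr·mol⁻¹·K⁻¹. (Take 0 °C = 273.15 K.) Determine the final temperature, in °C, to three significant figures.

T₃ ≈ 355 °C

Convert: T₁ = 729.8 K.
From PV = nRT: V₁ = nRT₁/P₁ = 65.92 L.
Isobaric, so V/T is constant: P₂ = P₁; V₂ = V₁·(T₂/T₁) = 51.23 L.
Isochoric, so P/T is constant: V₃ = V₂; T₃ = T₂·(P₃/P₂) = 627.7 K.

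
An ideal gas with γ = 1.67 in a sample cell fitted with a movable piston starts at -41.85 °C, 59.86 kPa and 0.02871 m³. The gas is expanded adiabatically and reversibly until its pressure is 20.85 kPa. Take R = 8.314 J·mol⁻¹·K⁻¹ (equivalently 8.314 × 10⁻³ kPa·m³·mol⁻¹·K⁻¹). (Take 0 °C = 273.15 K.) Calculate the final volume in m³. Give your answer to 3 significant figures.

Convert: T₁ = 231.3 K.
Adiabatic (γ = 1.67), T V^(γ−1) and P V^γ constant: T₂ = T₁·(P₂/P₁)^((γ−1)/γ) = 151.5 K; V₂ = V₁·(P₁/P₂)^(1/γ) = 0.05399 m³.

V₂ ≈ 0.0540 m³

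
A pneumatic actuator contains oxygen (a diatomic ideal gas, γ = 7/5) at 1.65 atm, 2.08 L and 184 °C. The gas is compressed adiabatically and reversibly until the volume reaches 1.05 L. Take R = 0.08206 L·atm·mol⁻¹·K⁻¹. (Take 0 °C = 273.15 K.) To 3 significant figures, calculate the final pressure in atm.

P₂ ≈ 4.30 atm

Convert: T₁ = 457.1 K.
Adiabatic (γ = 7/5), T V^(γ−1) and P V^γ constant: T₂ = T₁·(V₁/V₂)^(γ−1) = 600.9 K; P₂ = P₁·(V₁/V₂)^γ = 4.296 atm.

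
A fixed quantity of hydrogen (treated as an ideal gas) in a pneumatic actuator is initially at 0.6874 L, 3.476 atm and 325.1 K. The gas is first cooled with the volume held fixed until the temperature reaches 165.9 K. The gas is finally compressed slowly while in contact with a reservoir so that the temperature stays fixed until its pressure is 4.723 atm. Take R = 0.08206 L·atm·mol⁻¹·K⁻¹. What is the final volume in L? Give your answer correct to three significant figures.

V₃ ≈ 0.258 L

Isochoric, so P/T is constant: V₂ = V₁; P₂ = P₁·(T₂/T₁) = 1.774 atm.
T constant ⇒ Boyle's law P V = const: T₃ = T₂; V₃ = V₂·(P₂/P₃) = 0.2582 L.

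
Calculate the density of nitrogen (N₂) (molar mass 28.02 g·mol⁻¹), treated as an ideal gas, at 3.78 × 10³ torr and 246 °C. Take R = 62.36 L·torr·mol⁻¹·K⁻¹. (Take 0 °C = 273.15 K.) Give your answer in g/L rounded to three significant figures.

ρ = PM/(RT) = (3.78e+03 × 28.02) / (62.36 × 519.1)

ρ ≈ 3.27 g/L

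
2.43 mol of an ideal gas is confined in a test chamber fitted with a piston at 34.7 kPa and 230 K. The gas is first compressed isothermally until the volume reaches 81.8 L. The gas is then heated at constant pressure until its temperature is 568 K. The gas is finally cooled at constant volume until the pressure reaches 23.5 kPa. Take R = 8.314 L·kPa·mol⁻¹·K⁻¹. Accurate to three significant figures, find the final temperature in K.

T₄ ≈ 235 K

From PV = nRT: V₁ = nRT₁/P₁ = 133.9 L.
T constant ⇒ Boyle's law P V = const: T₂ = T₁; P₂ = P₁·(V₁/V₂) = 56.81 kPa.
Isobaric, so V/T is constant: P₃ = P₂; V₃ = V₂·(T₃/T₂) = 202.0 L.
Isochoric, so P/T is constant: V₄ = V₃; T₄ = T₃·(P₄/P₃) = 235.0 K.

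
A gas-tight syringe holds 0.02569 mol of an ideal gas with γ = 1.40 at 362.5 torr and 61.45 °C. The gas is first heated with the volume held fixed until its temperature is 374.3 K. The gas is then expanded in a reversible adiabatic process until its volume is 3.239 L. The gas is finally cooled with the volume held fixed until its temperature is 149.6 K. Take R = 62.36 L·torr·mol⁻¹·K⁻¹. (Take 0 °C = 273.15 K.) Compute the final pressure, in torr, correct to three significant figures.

Convert: T₁ = 334.6 K.
From PV = nRT: V₁ = nRT₁/P₁ = 1.479 L.
V constant ⇒ P ∝ T: V₂ = V₁; P₂ = P₁·(T₂/T₁) = 405.5 torr.
Reversible adiabatic, γ = 1.40: T₃ = T₂·(V₂/V₃)^(γ−1) = 273.5 K; P₃ = P₂·(V₂/V₃)^γ = 135.3 torr.
Isochoric, so P/T is constant: V₄ = V₃; P₄ = P₃·(T₄/T₃) = 73.99 torr.

P₄ ≈ 74.0 torr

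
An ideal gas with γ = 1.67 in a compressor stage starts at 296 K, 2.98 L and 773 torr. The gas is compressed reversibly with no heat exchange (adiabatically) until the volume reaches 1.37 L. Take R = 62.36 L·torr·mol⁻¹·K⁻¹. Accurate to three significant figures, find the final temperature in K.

Adiabatic (γ = 1.67), T V^(γ−1) and P V^γ constant: T₂ = T₁·(V₁/V₂)^(γ−1) = 498.2 K; P₂ = P₁·(V₁/V₂)^γ = 2830 torr.

T₂ ≈ 498 K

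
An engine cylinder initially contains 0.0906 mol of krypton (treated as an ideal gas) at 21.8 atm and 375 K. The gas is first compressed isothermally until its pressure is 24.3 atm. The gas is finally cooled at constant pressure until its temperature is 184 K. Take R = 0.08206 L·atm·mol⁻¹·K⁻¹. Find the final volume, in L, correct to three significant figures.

V₃ ≈ 0.0563 L

From PV = nRT: V₁ = nRT₁/P₁ = 0.1279 L.
Isothermal, so P V is constant: T₂ = T₁; V₂ = V₁·(P₁/P₂) = 0.1147 L.
P constant ⇒ V ∝ T: P₃ = P₂; V₃ = V₂·(T₃/T₂) = 0.05630 L.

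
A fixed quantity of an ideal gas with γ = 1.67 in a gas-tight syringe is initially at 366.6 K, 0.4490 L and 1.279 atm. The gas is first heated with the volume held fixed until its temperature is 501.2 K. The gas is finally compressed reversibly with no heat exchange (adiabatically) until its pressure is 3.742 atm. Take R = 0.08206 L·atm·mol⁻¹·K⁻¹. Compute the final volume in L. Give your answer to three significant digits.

V₃ ≈ 0.285 L

V constant ⇒ P ∝ T: V₂ = V₁; P₂ = P₁·(T₂/T₁) = 1.749 atm.
Reversible adiabatic, γ = 1.67: T₃ = T₂·(P₃/P₂)^((γ−1)/γ) = 680.1 K; V₃ = V₂·(P₂/P₃)^(1/γ) = 0.2847 L.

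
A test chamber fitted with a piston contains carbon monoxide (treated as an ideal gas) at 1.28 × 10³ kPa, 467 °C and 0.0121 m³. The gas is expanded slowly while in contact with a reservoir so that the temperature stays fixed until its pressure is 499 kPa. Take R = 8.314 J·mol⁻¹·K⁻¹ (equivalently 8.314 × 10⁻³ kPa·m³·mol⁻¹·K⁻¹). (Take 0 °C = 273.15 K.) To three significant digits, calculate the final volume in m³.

Convert: T₁ = 740.1 K.
T constant ⇒ Boyle's law P V = const: T₂ = T₁; V₂ = V₁·(P₁/P₂) = 0.03104 m³.

V₂ ≈ 0.0310 m³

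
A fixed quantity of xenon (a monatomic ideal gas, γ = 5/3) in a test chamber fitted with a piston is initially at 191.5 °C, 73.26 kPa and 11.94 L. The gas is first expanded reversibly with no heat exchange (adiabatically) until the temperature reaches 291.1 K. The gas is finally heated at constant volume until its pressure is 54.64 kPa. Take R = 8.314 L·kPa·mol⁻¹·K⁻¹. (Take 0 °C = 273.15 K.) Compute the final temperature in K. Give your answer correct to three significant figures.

T₃ ≈ 699 K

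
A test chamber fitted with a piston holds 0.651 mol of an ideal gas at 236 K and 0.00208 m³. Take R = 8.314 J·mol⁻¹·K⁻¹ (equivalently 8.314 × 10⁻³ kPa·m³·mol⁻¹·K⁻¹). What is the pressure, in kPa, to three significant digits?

PV = nRT ⇒ P = nRT/V = (0.651 × 8.314 × 10⁻³ × 236) / 0.00208

P ≈ 614 kPa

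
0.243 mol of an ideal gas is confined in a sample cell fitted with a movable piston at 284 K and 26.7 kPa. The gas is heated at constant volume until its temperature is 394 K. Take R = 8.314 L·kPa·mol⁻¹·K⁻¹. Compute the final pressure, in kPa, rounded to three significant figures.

From PV = nRT: V₁ = nRT₁/P₁ = 21.49 L.
V constant ⇒ P ∝ T: V₂ = V₁; P₂ = P₁·(T₂/T₁) = 37.04 kPa.

P₂ ≈ 37.0 kPa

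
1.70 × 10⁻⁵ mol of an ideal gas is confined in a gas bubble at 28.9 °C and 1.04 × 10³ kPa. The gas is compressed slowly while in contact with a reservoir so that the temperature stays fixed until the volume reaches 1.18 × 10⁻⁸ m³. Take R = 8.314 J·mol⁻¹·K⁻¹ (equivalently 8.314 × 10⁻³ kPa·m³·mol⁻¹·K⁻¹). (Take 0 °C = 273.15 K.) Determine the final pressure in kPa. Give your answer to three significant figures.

P₂ ≈ 3.62e+03 kPa

Convert: T₁ = 302.0 K.
From PV = nRT: V₁ = nRT₁/P₁ = 4.105e-08 m³.
Isothermal, so P V is constant: T₂ = T₁; P₂ = P₁·(V₁/V₂) = 3618 kPa.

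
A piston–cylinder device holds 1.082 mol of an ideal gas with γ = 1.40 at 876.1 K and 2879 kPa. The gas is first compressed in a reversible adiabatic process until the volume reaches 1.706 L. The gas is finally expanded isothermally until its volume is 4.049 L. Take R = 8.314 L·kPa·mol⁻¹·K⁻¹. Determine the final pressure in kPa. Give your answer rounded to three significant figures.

From PV = nRT: V₁ = nRT₁/P₁ = 2.737 L.
Reversible adiabatic, γ = 1.40: T₂ = T₁·(V₁/V₂)^(γ−1) = 1059 K; P₂ = P₁·(V₁/V₂)^γ = 5582 kPa.
Isothermal, so P V is constant: T₃ = T₂; P₃ = P₂·(V₂/V₃) = 2352 kPa.

P₃ ≈ 2.35e+03 kPa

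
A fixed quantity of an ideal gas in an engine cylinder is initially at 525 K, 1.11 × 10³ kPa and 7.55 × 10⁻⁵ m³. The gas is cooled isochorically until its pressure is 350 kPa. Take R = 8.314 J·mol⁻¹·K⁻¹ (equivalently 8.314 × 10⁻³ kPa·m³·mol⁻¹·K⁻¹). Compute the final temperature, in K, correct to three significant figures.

Isochoric, so P/T is constant: V₂ = V₁; T₂ = T₁·(P₂/P₁) = 165.5 K.

T₂ ≈ 166 K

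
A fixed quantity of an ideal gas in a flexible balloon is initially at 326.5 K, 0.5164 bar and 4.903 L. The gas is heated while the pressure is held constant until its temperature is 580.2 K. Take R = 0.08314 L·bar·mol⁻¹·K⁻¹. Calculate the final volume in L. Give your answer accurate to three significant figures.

V₂ ≈ 8.71 L

Isobaric, so V/T is constant: P₂ = P₁; V₂ = V₁·(T₂/T₁) = 8.713 L.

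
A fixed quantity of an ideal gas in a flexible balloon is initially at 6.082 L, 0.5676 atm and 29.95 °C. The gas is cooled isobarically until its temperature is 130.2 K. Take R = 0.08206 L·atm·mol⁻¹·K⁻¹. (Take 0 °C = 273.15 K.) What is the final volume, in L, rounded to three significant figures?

Convert: T₁ = 303.1 K.
P constant ⇒ V ∝ T: P₂ = P₁; V₂ = V₁·(T₂/T₁) = 2.613 L.

V₂ ≈ 2.61 L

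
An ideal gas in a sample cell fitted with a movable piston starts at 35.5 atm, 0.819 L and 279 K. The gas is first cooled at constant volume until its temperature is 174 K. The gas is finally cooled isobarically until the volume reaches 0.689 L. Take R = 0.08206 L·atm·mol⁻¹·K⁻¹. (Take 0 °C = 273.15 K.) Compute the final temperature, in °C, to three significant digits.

T₃ ≈ -127 °C

V constant ⇒ P ∝ T: V₂ = V₁; P₂ = P₁·(T₂/T₁) = 22.14 atm.
Isobaric, so V/T is constant: P₃ = P₂; T₃ = T₂·(V₃/V₂) = 146.4 K.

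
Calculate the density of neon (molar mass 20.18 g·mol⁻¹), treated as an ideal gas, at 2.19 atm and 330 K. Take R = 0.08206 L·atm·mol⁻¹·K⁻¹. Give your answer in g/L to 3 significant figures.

ρ = PM/(RT) = (2.19 × 20.18) / (0.08206 × 330.0)

ρ ≈ 1.63 g/L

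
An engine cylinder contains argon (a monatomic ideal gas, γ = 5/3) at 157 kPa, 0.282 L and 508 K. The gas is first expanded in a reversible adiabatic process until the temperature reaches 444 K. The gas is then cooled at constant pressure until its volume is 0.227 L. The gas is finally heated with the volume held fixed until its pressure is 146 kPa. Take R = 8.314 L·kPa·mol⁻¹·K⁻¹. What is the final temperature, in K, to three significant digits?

T₄ ≈ 380 K

Adiabatic (γ = 5/3), T V^(γ−1) and P V^γ constant: P₂ = P₁·(T₂/T₁)^(γ/(γ−1)) = 112.1 kPa; V₂ = V₁·(T₁/T₂)^(1/(γ−1)) = 0.3451 L.
P constant ⇒ V ∝ T: P₃ = P₂; T₃ = T₂·(V₃/V₂) = 292.0 K.
V constant ⇒ P ∝ T: V₄ = V₃; T₄ = T₃·(P₄/P₃) = 380.3 K.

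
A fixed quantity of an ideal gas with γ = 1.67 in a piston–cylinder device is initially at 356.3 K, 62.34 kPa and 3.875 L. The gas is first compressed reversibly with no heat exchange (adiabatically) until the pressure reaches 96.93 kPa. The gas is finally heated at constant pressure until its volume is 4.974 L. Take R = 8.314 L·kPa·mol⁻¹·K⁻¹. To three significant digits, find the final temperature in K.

Adiabatic (γ = 1.67), T V^(γ−1) and P V^γ constant: T₂ = T₁·(P₂/P₁)^((γ−1)/γ) = 425.3 K; V₂ = V₁·(P₁/P₂)^(1/γ) = 2.975 L.
P constant ⇒ V ∝ T: P₃ = P₂; T₃ = T₂·(V₃/V₂) = 711.1 K.

T₃ ≈ 711 K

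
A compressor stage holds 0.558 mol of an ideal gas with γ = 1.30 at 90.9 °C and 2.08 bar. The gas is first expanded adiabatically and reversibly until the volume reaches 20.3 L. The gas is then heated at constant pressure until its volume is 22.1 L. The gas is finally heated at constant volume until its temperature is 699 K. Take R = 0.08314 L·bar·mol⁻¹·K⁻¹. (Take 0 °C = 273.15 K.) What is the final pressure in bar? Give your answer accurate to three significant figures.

Convert: T₁ = 364.0 K.
From PV = nRT: V₁ = nRT₁/P₁ = 8.120 L.
Adiabatic (γ = 1.30), T V^(γ−1) and P V^γ constant: T₂ = T₁·(V₁/V₂)^(γ−1) = 276.6 K; P₂ = P₁·(V₁/V₂)^γ = 0.6320 bar.
Isobaric, so V/T is constant: P₃ = P₂; T₃ = T₂·(V₃/V₂) = 301.1 K.
V constant ⇒ P ∝ T: V₄ = V₃; P₄ = P₃·(T₄/T₃) = 1.467 bar.

P₄ ≈ 1.47 bar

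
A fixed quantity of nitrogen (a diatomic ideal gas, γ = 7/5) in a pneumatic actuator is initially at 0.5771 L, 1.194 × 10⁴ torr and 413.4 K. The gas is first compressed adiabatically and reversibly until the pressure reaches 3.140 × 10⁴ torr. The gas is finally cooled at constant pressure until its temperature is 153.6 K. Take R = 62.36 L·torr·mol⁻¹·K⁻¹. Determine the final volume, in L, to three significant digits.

Reversible adiabatic, γ = 7/5: T₂ = T₁·(P₂/P₁)^((γ−1)/γ) = 544.9 K; V₂ = V₁·(P₁/P₂)^(1/γ) = 0.2893 L.
P constant ⇒ V ∝ T: P₃ = P₂; V₃ = V₂·(T₃/T₂) = 0.08154 L.

V₃ ≈ 0.0815 L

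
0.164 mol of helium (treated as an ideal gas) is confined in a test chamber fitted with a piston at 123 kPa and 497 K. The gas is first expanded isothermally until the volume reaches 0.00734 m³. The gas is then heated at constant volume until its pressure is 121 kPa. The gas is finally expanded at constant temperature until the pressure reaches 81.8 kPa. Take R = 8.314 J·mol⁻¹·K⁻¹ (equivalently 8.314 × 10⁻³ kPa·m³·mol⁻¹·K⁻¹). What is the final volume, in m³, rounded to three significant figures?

V₄ ≈ 0.0109 m³

From PV = nRT: V₁ = nRT₁/P₁ = 0.005509 m³.
Isothermal, so P V is constant: T₂ = T₁; P₂ = P₁·(V₁/V₂) = 92.32 kPa.
V constant ⇒ P ∝ T: V₃ = V₂; T₃ = T₂·(P₃/P₂) = 651.4 K.
T constant ⇒ Boyle's law P V = const: T₄ = T₃; V₄ = V₃·(P₃/P₄) = 0.01086 m³.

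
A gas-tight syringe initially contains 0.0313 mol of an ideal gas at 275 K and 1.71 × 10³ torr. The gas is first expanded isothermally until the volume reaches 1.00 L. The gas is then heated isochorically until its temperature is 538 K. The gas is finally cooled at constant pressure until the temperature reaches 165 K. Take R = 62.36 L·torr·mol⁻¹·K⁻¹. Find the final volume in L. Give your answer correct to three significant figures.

V₄ ≈ 0.307 L

From PV = nRT: V₁ = nRT₁/P₁ = 0.3139 L.
Isothermal, so P V is constant: T₂ = T₁; P₂ = P₁·(V₁/V₂) = 536.8 torr.
Isochoric, so P/T is constant: V₃ = V₂; P₃ = P₂·(T₃/T₂) = 1050 torr.
Isobaric, so V/T is constant: P₄ = P₃; V₄ = V₃·(T₄/T₃) = 0.3067 L.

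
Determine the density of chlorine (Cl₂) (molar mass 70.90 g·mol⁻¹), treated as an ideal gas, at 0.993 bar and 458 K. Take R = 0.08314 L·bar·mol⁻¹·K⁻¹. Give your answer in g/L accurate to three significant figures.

ρ ≈ 1.85 g/L

ρ = PM/(RT) = (0.993 × 70.90) / (0.08314 × 458.0)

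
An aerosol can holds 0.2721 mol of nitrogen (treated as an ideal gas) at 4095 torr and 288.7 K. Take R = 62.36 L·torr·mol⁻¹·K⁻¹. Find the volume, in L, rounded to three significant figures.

PV = nRT ⇒ V = nRT/P = (0.2721 × 62.36 × 288.7) / 4095

V ≈ 1.20 L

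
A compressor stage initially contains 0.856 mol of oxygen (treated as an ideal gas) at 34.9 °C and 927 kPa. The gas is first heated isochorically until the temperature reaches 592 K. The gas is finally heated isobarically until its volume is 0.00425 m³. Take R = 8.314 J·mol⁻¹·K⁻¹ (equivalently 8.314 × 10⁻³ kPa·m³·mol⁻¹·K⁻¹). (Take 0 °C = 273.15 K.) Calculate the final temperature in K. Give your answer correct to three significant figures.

T₃ ≈ 1.06e+03 K

Convert: T₁ = 308.0 K.
From PV = nRT: V₁ = nRT₁/P₁ = 0.002365 m³.
V constant ⇒ P ∝ T: V₂ = V₁; P₂ = P₁·(T₂/T₁) = 1781 kPa.
P constant ⇒ V ∝ T: P₃ = P₂; T₃ = T₂·(V₃/V₂) = 1064 K.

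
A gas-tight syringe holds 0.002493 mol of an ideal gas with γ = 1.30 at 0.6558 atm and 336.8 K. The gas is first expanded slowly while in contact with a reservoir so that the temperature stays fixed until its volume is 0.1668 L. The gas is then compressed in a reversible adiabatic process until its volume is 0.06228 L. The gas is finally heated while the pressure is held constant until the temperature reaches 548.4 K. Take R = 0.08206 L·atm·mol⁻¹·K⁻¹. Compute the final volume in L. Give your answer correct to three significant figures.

From PV = nRT: V₁ = nRT₁/P₁ = 0.1051 L.
Isothermal, so P V is constant: T₂ = T₁; P₂ = P₁·(V₁/V₂) = 0.4131 atm.
Adiabatic (γ = 1.30), T V^(γ−1) and P V^γ constant: T₃ = T₂·(V₂/V₃)^(γ−1) = 452.6 K; P₃ = P₂·(V₂/V₃)^γ = 1.487 atm.
Isobaric, so V/T is constant: P₄ = P₃; V₄ = V₃·(T₄/T₃) = 0.07546 L.

V₄ ≈ 0.0755 L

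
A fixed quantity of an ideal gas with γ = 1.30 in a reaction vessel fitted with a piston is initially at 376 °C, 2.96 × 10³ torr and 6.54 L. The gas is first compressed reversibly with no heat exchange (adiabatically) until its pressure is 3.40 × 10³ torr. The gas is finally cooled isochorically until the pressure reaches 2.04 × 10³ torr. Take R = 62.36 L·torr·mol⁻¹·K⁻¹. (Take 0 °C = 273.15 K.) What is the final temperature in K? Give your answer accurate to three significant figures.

T₃ ≈ 402 K

Convert: T₁ = 649.1 K.
Adiabatic (γ = 1.30), T V^(γ−1) and P V^γ constant: T₂ = T₁·(P₂/P₁)^((γ−1)/γ) = 670.2 K; V₂ = V₁·(P₁/P₂)^(1/γ) = 5.879 L.
Isochoric, so P/T is constant: V₃ = V₂; T₃ = T₂·(P₃/P₂) = 402.1 K.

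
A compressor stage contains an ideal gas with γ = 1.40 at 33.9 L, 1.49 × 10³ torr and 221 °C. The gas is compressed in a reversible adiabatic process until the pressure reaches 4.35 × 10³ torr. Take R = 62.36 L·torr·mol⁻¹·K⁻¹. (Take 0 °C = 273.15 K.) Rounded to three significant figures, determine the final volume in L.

Convert: T₁ = 494.1 K.
Reversible adiabatic, γ = 1.40: T₂ = T₁·(P₂/P₁)^((γ−1)/γ) = 671.1 K; V₂ = V₁·(P₁/P₂)^(1/γ) = 15.77 L.

V₂ ≈ 15.8 L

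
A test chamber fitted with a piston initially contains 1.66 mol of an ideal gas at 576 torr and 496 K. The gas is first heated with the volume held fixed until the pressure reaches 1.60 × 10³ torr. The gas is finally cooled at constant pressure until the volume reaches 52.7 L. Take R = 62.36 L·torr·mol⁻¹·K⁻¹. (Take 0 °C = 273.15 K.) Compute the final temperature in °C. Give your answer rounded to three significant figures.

From PV = nRT: V₁ = nRT₁/P₁ = 89.14 L.
Isochoric, so P/T is constant: V₂ = V₁; T₂ = T₁·(P₂/P₁) = 1378 K.
P constant ⇒ V ∝ T: P₃ = P₂; T₃ = T₂·(V₃/V₂) = 814.5 K.

T₃ ≈ 541 °C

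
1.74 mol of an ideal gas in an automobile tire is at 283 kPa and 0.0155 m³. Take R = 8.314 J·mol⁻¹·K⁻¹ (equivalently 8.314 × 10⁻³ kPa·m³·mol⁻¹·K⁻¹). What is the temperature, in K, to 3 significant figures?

PV = nRT ⇒ T = PV/(nR) = (283 × 0.0155) / (1.74 × 8.314 × 10⁻³)

T ≈ 303 K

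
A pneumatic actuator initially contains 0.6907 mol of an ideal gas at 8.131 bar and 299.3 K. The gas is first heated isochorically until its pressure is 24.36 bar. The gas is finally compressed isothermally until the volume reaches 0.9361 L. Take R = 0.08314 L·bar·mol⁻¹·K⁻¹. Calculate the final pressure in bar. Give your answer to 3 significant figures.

From PV = nRT: V₁ = nRT₁/P₁ = 2.114 L.
Isochoric, so P/T is constant: V₂ = V₁; T₂ = T₁·(P₂/P₁) = 896.7 K.
T constant ⇒ Boyle's law P V = const: T₃ = T₂; P₃ = P₂·(V₂/V₃) = 55.01 bar.

P₃ ≈ 55.0 bar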